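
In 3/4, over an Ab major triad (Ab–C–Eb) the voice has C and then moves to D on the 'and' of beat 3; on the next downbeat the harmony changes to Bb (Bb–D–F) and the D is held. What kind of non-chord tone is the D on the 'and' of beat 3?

Anticipation.

The harmony at that moment is Ab major triad (Ab, C, Eb); D is not a chord tone.
It is approached by step up from C and then sustained as the same pitch into the next harmony.
Arriving early and becoming a chord tone when the harmony changes — an anticipation.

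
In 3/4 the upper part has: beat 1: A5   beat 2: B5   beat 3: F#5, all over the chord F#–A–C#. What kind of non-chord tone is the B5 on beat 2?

The harmony at that moment is F# minor triad (F#, A, C#); B5 is not a chord tone.
It is approached by step up from A5 and left by leap down to F#5.
Step in, leap out, on a weak beat — an escape tone.

Escape tone.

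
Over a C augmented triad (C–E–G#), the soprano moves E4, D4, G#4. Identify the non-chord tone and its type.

D4 is an escape tone.

The harmony at that moment is C augmented triad (C, E, G#); D4 is not a chord tone.
It is approached by step down from E4 and left by leap up to G#4.
Step in, leap out — an escape tone.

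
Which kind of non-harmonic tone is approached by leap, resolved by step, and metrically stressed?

Appoggiatura.

Approach: by leap. Departure: by step. Metric position: strong.
Leap in, step out, in a metrically strong position — an appoggiatura. (It is the mirror image of the escape tone, which steps in and leaps out from a weak position.)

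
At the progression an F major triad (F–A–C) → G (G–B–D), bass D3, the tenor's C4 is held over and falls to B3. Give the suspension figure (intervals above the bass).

At the second chord the bass is D3. The suspended C4 lies a seventh above the bass; after resolving down by step to B3, the interval above the bass becomes a sixth.
Suspension figures are named by those two intervals: 7–6.

7–6 suspension.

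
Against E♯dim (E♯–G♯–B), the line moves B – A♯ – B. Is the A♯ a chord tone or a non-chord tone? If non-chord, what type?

The harmony at that moment is E♯ diminished triad (E♯, G♯, B); A♯ is not a chord tone.
It is approached by step down from B and left by step up to B.
Step away and step back to the same note — a neighbor tone (lower neighbor).

Non-chord tone — a neighbor tone.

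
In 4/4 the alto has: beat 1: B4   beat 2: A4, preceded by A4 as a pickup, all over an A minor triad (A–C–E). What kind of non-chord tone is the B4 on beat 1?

Upper neighbor tone.

The harmony at that moment is A minor triad (A, C, E); B4 is not a chord tone.
It is approached by step up from A4 and left by step down to A4.
Step away and step back to the same note — a neighbor tone (upper neighbor).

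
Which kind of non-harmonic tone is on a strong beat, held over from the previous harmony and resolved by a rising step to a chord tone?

Approach: by preparation — the pitch is first a chord tone, then held (tied or repeated) while the harmony changes under it. Departure: up by step. Metric position: strong.
A prepared dissonance that resolves upward by step — a retardation. (The same figure resolving downward would be a suspension.)

Retardation.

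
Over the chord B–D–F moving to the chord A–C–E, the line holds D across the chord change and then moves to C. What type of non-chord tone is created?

The harmony at that moment is A minor triad (A, C, E); D is not a chord tone.
It is held over (the same pitch as the preceding D) and left by step down to C.
Held over from the previous chord and resolving down by step — a suspension.

D is a suspension.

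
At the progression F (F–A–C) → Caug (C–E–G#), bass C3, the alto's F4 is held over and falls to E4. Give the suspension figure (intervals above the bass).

4–3 suspension.

At the second chord the bass is C3. The suspended F4 lies a fourth above the bass; after resolving down by step to E4, the interval above the bass becomes a third.
Suspension figures are named by those two intervals: 4–3.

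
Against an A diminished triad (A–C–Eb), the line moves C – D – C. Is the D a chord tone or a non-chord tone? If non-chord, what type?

Non-chord tone — a neighbor tone.

The harmony at that moment is A diminished triad (A, C, Eb); D is not a chord tone.
It is approached by step up from C and left by step down to C.
Step away and step back to the same note — a neighbor tone (upper neighbor).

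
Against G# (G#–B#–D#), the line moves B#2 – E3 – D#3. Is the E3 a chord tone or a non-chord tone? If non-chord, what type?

Non-chord tone — an appoggiatura.

The harmony at that moment is G# major triad (G#, B#, D#); E3 is not a chord tone.
It is approached by leap up from B#2 and left by step down to D#3.
Leap in, step out — an appoggiatura.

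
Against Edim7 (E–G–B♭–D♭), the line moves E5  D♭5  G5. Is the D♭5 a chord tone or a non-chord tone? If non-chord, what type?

E diminished seventh chord contains E, G, B♭, D♭; D♭ is the seventh, so it is a chord tone.

Chord tone (the seventh of E diminished seventh chord).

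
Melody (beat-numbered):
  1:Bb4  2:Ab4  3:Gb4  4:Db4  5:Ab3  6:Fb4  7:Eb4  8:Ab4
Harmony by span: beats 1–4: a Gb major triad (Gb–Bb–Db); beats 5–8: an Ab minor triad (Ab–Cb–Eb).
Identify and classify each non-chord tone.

The harmony at that moment is Gb major triad (Gb, Bb, Db); Ab4 is not a chord tone.
It is approached by step down from Bb4 and left by step down to Gb4.
Step in, step out in the same direction — a passing tone.
The harmony at that moment is Ab minor triad (Ab, Cb, Eb); Fb4 is not a chord tone.
It is approached by leap up from Ab3 and left by step down to Eb4.
Leap in, step out — an appoggiatura.

Ab4 (beat 2) — passing tone; Fb4 (beat 6) — appoggiatura.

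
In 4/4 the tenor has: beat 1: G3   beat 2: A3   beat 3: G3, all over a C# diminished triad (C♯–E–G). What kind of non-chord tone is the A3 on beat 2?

The harmony at that moment is C♯ diminished triad (C♯, E, G); A3 is not a chord tone.
It is approached by step up from G3 and left by step down to G3.
Step away and step back to the same note — a neighbor tone (upper neighbor).

Upper neighbor tone.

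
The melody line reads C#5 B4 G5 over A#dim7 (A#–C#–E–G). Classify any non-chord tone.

B4 is an escape tone.

The harmony at that moment is A# diminished seventh chord (A#, C#, E, G); B4 is not a chord tone.
It is approached by step down from C#5 and left by leap up to G5.
Step in, leap out — an escape tone.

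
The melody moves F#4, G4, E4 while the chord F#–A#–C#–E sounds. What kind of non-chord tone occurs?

The harmony at that moment is F# dominant seventh chord (F#, A#, C#, E); G4 is not a chord tone.
It is approached by step up from F#4 and left by leap down to E4.
Step in, leap out — an escape tone.

G4 is an escape tone.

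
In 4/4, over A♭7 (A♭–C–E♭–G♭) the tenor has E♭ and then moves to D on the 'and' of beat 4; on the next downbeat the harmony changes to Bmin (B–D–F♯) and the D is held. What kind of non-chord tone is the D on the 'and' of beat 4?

Anticipation.

The harmony at that moment is A♭ dominant seventh chord (A♭, C, E♭, G♭); D is not a chord tone.
It is approached by step down from E♭ and then sustained as the same pitch into the next harmony.
Arriving early and becoming a chord tone when the harmony changes — an anticipation.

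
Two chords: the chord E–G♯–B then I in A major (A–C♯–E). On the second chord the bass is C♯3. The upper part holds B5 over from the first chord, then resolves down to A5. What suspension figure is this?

At the second chord the bass is C♯3. The suspended B5 lies a seventh above the bass; after resolving down by step to A5, the interval above the bass becomes a sixth.
Suspension figures are named by those two intervals: 7–6.

7–6 suspension.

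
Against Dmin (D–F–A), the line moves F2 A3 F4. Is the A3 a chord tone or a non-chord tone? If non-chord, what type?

D minor triad contains D, F, A; A is the fifth, so it is a chord tone.

Chord tone (the fifth of D minor triad).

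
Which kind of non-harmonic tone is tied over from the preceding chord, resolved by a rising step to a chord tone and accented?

Retardation.

Approach: by preparation — the pitch is first a chord tone, then held (tied or repeated) while the harmony changes under it. Departure: up by step. Metric position: strong.
A prepared dissonance that resolves upward by step — a retardation. (The same figure resolving downward would be a suspension.)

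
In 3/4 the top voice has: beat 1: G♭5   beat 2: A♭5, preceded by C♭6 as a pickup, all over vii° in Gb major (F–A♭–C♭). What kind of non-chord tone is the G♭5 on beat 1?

Appoggiatura.

The harmony at that moment is F diminished triad (F, A♭, C♭); G♭5 is not a chord tone.
It is approached by leap down from C♭6 and left by step up to A♭5.
Leap in, step out, metrically accented — an appoggiatura.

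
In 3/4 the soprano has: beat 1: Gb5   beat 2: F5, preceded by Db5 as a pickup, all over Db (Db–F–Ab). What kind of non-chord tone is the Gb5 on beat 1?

The harmony at that moment is Db major triad (Db, F, Ab); Gb5 is not a chord tone.
It is approached by leap up from Db5 and left by step down to F5.
Leap in, step out, metrically accented — an appoggiatura.

Appoggiatura.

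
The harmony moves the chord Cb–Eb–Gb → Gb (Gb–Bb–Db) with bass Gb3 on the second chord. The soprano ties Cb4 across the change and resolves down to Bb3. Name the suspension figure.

4–3 suspension.

At the second chord the bass is Gb3. The suspended Cb4 lies a fourth above the bass; after resolving down by step to Bb3, the interval above the bass becomes a third.
Suspension figures are named by those two intervals: 4–3.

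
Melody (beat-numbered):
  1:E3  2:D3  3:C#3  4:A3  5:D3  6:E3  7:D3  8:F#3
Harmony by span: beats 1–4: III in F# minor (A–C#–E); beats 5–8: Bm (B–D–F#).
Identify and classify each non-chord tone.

D3 (beat 2) — passing tone; E3 (beat 6) — neighbor tone.

The harmony at that moment is A major triad (A, C#, E); D3 is not a chord tone.
It is approached by step down from E3 and left by step down to C#3.
Step in, step out in the same direction — a passing tone.
The harmony at that moment is B minor triad (B, D, F#); E3 is not a chord tone.
It is approached by step up from D3 and left by step down to D3.
Step away and step back to the same note — a neighbor tone (upper neighbor).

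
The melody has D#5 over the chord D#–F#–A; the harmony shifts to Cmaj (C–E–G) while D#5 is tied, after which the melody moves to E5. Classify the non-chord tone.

D#5 is a retardation.

The harmony at that moment is C major triad (C, E, G); D#5 is not a chord tone.
It is held over (the same pitch as the preceding D#5) and left by step up to E5.
Held over from the previous chord and resolving up by step — a retardation.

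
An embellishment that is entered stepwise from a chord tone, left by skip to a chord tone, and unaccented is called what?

Approach: by step. Departure: by leap. Metric position: weak.
Step in, leap out, from a weak position — an escape tone (échappée). (It is the mirror image of the appoggiatura, which leaps in and steps out on a strong beat.)

Escape tone.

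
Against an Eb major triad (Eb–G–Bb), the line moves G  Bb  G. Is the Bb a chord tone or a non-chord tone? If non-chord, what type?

Eb major triad contains Eb, G, Bb; Bb is the fifth, so it is a chord tone.

Chord tone (the fifth of Eb major triad).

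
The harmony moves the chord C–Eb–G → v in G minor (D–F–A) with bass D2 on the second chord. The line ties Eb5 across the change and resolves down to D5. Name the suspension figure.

9–8 suspension.

At the second chord the bass is D2. The suspended Eb5 lies a ninth above the bass; after resolving down by step to D5, the interval above the bass becomes an octave.
Suspension figures are named by those two intervals: 9–8.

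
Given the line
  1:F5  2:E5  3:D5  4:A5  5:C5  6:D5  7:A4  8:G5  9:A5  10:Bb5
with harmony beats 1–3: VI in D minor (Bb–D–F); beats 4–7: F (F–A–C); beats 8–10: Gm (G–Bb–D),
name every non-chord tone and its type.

The harmony at that moment is Bb major triad (Bb, D, F); E5 is not a chord tone.
It is approached by step down from F5 and left by step down to D5.
Step in, step out in the same direction — a passing tone.
The harmony at that moment is F major triad (F, A, C); D5 is not a chord tone.
It is approached by step up from C5 and left by leap down to A4.
Step in, leap out — an escape tone.
The harmony at that moment is G minor triad (G, Bb, D); A5 is not a chord tone.
It is approached by step up from G5 and left by step up to Bb5.
Step in, step out in the same direction — a passing tone.

E5 (beat 2) — passing tone; D5 (beat 6) — escape tone; A5 (beat 9) — passing tone.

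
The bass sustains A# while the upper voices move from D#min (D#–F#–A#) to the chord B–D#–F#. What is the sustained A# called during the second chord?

The harmony at that moment is B major triad (B, D#, F#); A# is not a chord tone.
It is held over (the same pitch as the preceding A#) and then sustained as the same pitch into the next harmony.
Sustained through a change of harmony — a pedal tone.

Pedal tone (pedal point).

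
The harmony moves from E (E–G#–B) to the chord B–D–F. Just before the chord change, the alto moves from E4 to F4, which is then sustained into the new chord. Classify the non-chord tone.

F4 is an anticipation.

The harmony at that moment is E major triad (E, G#, B); F4 is not a chord tone.
It is approached by step up from E4 and then sustained as the same pitch into the next harmony.
Arriving early and becoming a chord tone when the harmony changes — an anticipation.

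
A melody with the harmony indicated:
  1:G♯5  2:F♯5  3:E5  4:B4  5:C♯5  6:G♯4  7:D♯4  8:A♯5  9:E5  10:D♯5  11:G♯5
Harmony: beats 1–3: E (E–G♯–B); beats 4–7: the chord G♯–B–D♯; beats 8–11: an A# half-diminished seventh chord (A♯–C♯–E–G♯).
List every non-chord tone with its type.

The harmony at that moment is E major triad (E, G♯, B); F♯5 is not a chord tone.
It is approached by step down from G♯5 and left by step down to E5.
Step in, step out in the same direction — a passing tone.
The harmony at that moment is G♯ minor triad (G♯, B, D♯); C♯5 is not a chord tone.
It is approached by step up from B4 and left by leap down to G♯4.
Step in, leap out — an escape tone.
The harmony at that moment is A♯ half-diminished seventh chord (A♯, C♯, E, G♯); D♯5 is not a chord tone.
It is approached by step down from E5 and left by leap up to G♯5.
Step in, leap out — an escape tone.

F♯5 (beat 2) — passing tone; C♯5 (beat 5) — escape tone; D♯5 (beat 10) — escape tone.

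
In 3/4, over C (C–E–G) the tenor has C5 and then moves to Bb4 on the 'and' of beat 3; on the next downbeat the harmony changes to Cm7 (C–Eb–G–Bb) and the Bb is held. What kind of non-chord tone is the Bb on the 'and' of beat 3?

The harmony at that moment is C major triad (C, E, G); Bb4 is not a chord tone.
It is approached by step down from C5 and then sustained as the same pitch into the next harmony.
Arriving early and becoming a chord tone when the harmony changes — an anticipation.

Anticipation.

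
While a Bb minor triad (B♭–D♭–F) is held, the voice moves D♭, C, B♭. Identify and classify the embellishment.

The harmony at that moment is B♭ minor triad (B♭, D♭, F); C is not a chord tone.
It is approached by step down from D♭ and left by step down to B♭.
Step in, step out in the same direction — a passing tone.

C is a passing tone.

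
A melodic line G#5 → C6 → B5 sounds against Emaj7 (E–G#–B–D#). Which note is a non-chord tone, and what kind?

C6 is an appoggiatura.

The harmony at that moment is E major seventh chord (E, G#, B, D#); C6 is not a chord tone.
It is approached by leap up from G#5 and left by step down to B5.
Leap in, step out — an appoggiatura.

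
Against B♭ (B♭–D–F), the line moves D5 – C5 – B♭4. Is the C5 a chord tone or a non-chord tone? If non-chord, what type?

Non-chord tone — a passing tone.

The harmony at that moment is B♭ major triad (B♭, D, F); C5 is not a chord tone.
It is approached by step down from D5 and left by step down to B♭4.
Step in, step out in the same direction — a passing tone.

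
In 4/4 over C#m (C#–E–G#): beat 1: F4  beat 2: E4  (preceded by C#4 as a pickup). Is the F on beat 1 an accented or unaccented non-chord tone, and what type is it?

Accented appoggiatura.

The harmony at that moment is C# minor triad (C#, E, G#); F4 is not a chord tone.
It is approached by leap up from C#4 and left by step down to E4.
Leap in, step out — an appoggiatura.
It falls on the downbeat, so it is accented.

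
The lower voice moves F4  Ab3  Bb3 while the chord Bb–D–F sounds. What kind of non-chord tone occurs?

Ab3 is an appoggiatura.

The harmony at that moment is Bb major triad (Bb, D, F); Ab3 is not a chord tone.
It is approached by leap down from F4 and left by step up to Bb3.
Leap in, step out — an appoggiatura.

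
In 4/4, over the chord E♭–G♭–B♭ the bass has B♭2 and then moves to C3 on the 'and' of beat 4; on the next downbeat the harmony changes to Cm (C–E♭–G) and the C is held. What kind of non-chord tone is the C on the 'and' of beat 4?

Anticipation.

The harmony at that moment is E♭ minor triad (E♭, G♭, B♭); C3 is not a chord tone.
It is approached by step up from B♭2 and then sustained as the same pitch into the next harmony.
Arriving early and becoming a chord tone when the harmony changes — an anticipation.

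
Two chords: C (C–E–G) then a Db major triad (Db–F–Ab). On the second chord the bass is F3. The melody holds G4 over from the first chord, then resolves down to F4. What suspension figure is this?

9–8 suspension.

At the second chord the bass is F3. The suspended G4 lies a ninth above the bass; after resolving down by step to F4, the interval above the bass becomes an octave.
Suspension figures are named by those two intervals: 9–8.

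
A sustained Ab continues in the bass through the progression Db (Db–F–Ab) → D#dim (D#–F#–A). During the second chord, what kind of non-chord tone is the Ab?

The harmony at that moment is D# diminished triad (D#, F#, A); Ab is not a chord tone.
It is held over (the same pitch as the preceding Ab) and then sustained as the same pitch into the next harmony.
Sustained through a change of harmony — a pedal tone.

Pedal tone (pedal point).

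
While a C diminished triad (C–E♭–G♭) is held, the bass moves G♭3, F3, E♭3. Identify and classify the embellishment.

F3 is a passing tone.

The harmony at that moment is C diminished triad (C, E♭, G♭); F3 is not a chord tone.
It is approached by step down from G♭3 and left by step down to E♭3.
Step in, step out in the same direction — a passing tone.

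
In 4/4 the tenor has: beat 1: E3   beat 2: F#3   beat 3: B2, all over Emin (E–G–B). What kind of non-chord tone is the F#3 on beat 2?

Escape tone.

The harmony at that moment is E minor triad (E, G, B); F#3 is not a chord tone.
It is approached by step up from E3 and left by leap down to B2.
Step in, leap out, on a weak beat — an escape tone.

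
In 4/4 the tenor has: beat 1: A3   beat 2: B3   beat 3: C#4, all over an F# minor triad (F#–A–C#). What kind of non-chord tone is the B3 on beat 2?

The harmony at that moment is F# minor triad (F#, A, C#); B3 is not a chord tone.
It is approached by step up from A3 and left by step up to C#4.
Step in, step out in the same direction — a passing tone.

Passing tone.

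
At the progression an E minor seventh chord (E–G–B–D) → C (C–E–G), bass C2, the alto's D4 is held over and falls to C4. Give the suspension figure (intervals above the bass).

9–8 suspension.

At the second chord the bass is C2. The suspended D4 lies a ninth above the bass; after resolving down by step to C4, the interval above the bass becomes an octave.
Suspension figures are named by those two intervals: 9–8.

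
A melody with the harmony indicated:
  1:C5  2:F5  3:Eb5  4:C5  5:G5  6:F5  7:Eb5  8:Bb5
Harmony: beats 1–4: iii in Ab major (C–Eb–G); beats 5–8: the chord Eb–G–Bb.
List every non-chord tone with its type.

F5 (beat 2) — appoggiatura; F5 (beat 6) — passing tone.

The harmony at that moment is C minor triad (C, Eb, G); F5 is not a chord tone.
It is approached by leap up from C5 and left by step down to Eb5.
Leap in, step out — an appoggiatura.
The harmony at that moment is Eb major triad (Eb, G, Bb); F5 is not a chord tone.
It is approached by step down from G5 and left by step down to Eb5.
Step in, step out in the same direction — a passing tone.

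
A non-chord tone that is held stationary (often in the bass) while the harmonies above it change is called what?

Approach: none. Departure: none — a single pitch is sustained while the chords change around it, passing through harmonies that do not contain it.
No melodic motion at all; the dissonance is created entirely by the moving harmonies against the stationary note — a pedal tone (pedal point).

Pedal tone.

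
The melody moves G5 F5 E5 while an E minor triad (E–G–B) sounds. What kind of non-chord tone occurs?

The harmony at that moment is E minor triad (E, G, B); F5 is not a chord tone.
It is approached by step down from G5 and left by step down to E5.
Step in, step out in the same direction — a passing tone.

F5 is a passing tone.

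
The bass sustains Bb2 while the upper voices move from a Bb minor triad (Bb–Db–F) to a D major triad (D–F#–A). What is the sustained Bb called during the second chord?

The harmony at that moment is D major triad (D, F#, A); Bb2 is not a chord tone.
It is held over (the same pitch as the preceding Bb2) and then sustained as the same pitch into the next harmony.
Sustained through a change of harmony — a pedal tone.

Pedal tone (pedal point).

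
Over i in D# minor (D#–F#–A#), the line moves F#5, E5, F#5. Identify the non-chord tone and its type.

E5 is a neighbor tone.

The harmony at that moment is D# minor triad (D#, F#, A#); E5 is not a chord tone.
It is approached by step down from F#5 and left by step up to F#5.
Step away and step back to the same note — a neighbor tone (lower neighbor).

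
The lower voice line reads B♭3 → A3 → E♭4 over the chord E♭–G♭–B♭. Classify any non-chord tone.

A3 is an escape tone.

The harmony at that moment is E♭ minor triad (E♭, G♭, B♭); A3 is not a chord tone.
It is approached by step down from B♭3 and left by leap up to E♭4.
Step in, leap out — an escape tone.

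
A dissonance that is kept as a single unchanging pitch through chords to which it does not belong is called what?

Pedal tone.

Approach: none. Departure: none — a single pitch is sustained while the chords change around it, passing through harmonies that do not contain it.
No melodic motion at all; the dissonance is created entirely by the moving harmonies against the stationary note — a pedal tone (pedal point).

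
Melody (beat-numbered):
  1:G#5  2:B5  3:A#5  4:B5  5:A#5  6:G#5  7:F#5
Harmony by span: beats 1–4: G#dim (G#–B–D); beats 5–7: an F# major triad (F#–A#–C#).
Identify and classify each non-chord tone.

A#5 (beat 3) — neighbor tone; G#5 (beat 6) — passing tone.

The harmony at that moment is G# diminished triad (G#, B, D); A#5 is not a chord tone.
It is approached by step down from B5 and left by step up to B5.
Step away and step back to the same note — a neighbor tone (lower neighbor).
The harmony at that moment is F# major triad (F#, A#, C#); G#5 is not a chord tone.
It is approached by step down from A#5 and left by step down to F#5.
Step in, step out in the same direction — a passing tone.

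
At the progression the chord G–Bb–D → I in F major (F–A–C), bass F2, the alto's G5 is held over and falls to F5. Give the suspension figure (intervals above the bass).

At the second chord the bass is F2. The suspended G5 lies a ninth above the bass; after resolving down by step to F5, the interval above the bass becomes an octave.
Suspension figures are named by those two intervals: 9–8.

9–8 suspension.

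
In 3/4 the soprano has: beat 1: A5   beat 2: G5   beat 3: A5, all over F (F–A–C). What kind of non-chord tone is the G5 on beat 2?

The harmony at that moment is F major triad (F, A, C); G5 is not a chord tone.
It is approached by step down from A5 and left by step up to A5.
Step away and step back to the same note — a neighbor tone (lower neighbor).

Lower neighbor tone.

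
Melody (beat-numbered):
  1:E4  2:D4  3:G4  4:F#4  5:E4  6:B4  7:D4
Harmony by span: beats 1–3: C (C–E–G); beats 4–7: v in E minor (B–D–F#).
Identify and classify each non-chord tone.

The harmony at that moment is C major triad (C, E, G); D4 is not a chord tone.
It is approached by step down from E4 and left by leap up to G4.
Step in, leap out — an escape tone.
The harmony at that moment is B minor triad (B, D, F#); E4 is not a chord tone.
It is approached by step down from F#4 and left by leap up to B4.
Step in, leap out — an escape tone.

D4 (beat 2) — escape tone; E4 (beat 5) — escape tone.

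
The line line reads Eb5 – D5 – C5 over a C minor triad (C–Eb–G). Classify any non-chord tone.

D5 is a passing tone.

The harmony at that moment is C minor triad (C, Eb, G); D5 is not a chord tone.
It is approached by step down from Eb5 and left by step down to C5.
Step in, step out in the same direction — a passing tone.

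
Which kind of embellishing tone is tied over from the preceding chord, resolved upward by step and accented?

Retardation.

Approach: by preparation — the pitch is first a chord tone, then held (tied or repeated) while the harmony changes under it. Departure: up by step. Metric position: strong.
A prepared dissonance that resolves upward by step — a retardation. (The same figure resolving downward would be a suspension.)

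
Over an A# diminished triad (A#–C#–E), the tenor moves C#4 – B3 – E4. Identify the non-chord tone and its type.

B3 is an escape tone.

The harmony at that moment is A# diminished triad (A#, C#, E); B3 is not a chord tone.
It is approached by step down from C#4 and left by leap up to E4.
Step in, leap out — an escape tone.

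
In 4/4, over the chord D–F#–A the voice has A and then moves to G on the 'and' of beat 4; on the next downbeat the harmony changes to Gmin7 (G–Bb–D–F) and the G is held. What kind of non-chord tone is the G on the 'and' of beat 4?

The harmony at that moment is D major triad (D, F#, A); G is not a chord tone.
It is approached by step down from A and then sustained as the same pitch into the next harmony.
Arriving early and becoming a chord tone when the harmony changes — an anticipation.

Anticipation.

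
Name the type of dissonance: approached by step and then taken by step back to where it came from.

Neighbor tone.

Approach: by step. Departure: by step in the opposite direction, back to the starting pitch.
Stepwise on both sides but reversing to return to the same chord tone — a neighbor tone. (Had it continued onward in the same direction it would be a passing tone instead.)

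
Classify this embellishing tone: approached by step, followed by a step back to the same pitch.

Approach: by step. Departure: by step in the opposite direction, back to the starting pitch.
Stepwise on both sides but reversing to return to the same chord tone — a neighbor tone. (Had it continued onward in the same direction it would be a passing tone instead.)

Neighbor tone.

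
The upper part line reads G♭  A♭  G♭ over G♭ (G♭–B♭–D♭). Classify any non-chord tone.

A♭ is a neighbor tone.

The harmony at that moment is G♭ major triad (G♭, B♭, D♭); A♭ is not a chord tone.
It is approached by step up from G♭ and left by step down to G♭.
Step away and step back to the same note — a neighbor tone (upper neighbor).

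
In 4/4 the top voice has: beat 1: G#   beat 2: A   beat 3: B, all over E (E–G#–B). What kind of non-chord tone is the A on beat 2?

Passing tone.

The harmony at that moment is E major triad (E, G#, B); A is not a chord tone.
It is approached by step up from G# and left by step up to B.
Step in, step out in the same direction — a passing tone.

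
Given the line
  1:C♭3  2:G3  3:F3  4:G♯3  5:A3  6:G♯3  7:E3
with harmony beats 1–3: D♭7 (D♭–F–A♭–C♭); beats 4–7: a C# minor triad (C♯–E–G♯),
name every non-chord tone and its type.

G3 (beat 2) — appoggiatura; A3 (beat 5) — neighbor tone.

The harmony at that moment is D♭ dominant seventh chord (D♭, F, A♭, C♭); G3 is not a chord tone.
It is approached by leap up from C♭3 and left by step down to F3.
Leap in, step out — an appoggiatura.
The harmony at that moment is C♯ minor triad (C♯, E, G♯); A3 is not a chord tone.
It is approached by step up from G♯3 and left by step down to G♯3.
Step away and step back to the same note — a neighbor tone (upper neighbor).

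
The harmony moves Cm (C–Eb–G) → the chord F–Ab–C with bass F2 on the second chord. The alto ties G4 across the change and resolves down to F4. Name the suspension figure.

9–8 suspension.

At the second chord the bass is F2. The suspended G4 lies a ninth above the bass; after resolving down by step to F4, the interval above the bass becomes an octave.
Suspension figures are named by those two intervals: 9–8.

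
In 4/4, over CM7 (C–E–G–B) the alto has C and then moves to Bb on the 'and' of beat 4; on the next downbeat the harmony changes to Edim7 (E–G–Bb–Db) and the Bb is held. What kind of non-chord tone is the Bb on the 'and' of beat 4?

The harmony at that moment is C major seventh chord (C, E, G, B); Bb is not a chord tone.
It is approached by step down from C and then sustained as the same pitch into the next harmony.
Arriving early and becoming a chord tone when the harmony changes — an anticipation.

Anticipation.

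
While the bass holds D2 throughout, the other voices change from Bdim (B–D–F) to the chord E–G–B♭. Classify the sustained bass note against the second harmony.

Pedal tone (pedal point).

The harmony at that moment is E diminished triad (E, G, B♭); D2 is not a chord tone.
It is held over (the same pitch as the preceding D2) and then sustained as the same pitch into the next harmony.
Sustained through a change of harmony — a pedal tone.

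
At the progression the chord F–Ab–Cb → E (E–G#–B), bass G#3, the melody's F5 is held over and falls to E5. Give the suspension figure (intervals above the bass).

7–6 suspension.

At the second chord the bass is G#3. The suspended F5 lies a seventh above the bass; after resolving down by step to E5, the interval above the bass becomes a sixth.
Suspension figures are named by those two intervals: 7–6.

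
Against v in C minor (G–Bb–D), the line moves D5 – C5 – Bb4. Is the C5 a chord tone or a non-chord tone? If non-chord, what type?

The harmony at that moment is G minor triad (G, Bb, D); C5 is not a chord tone.
It is approached by step down from D5 and left by step down to Bb4.
Step in, step out in the same direction — a passing tone.

Non-chord tone — a passing tone.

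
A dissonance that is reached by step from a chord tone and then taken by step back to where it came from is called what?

Approach: by step. Departure: by step in the opposite direction, back to the starting pitch.
Stepwise on both sides but reversing to return to the same chord tone — a neighbor tone. (Had it continued onward in the same direction it would be a passing tone instead.)

Neighbor tone.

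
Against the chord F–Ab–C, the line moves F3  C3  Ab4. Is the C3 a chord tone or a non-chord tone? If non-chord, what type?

Chord tone (the fifth of F minor triad).

F minor triad contains F, Ab, C; C is the fifth, so it is a chord tone.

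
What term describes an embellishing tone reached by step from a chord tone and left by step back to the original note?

Neighbor tone.

Approach: by step. Departure: by step in the opposite direction, back to the starting pitch.
Stepwise on both sides but reversing to return to the same chord tone — a neighbor tone. (Had it continued onward in the same direction it would be a passing tone instead.)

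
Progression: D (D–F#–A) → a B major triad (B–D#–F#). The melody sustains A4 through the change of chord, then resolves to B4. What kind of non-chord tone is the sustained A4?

A4 is a retardation.

The harmony at that moment is B major triad (B, D#, F#); A4 is not a chord tone.
It is held over (the same pitch as the preceding A4) and left by step up to B4.
Held over from the previous chord and resolving up by step — a retardation.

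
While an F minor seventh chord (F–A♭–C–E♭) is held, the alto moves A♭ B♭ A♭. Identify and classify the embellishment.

The harmony at that moment is F minor seventh chord (F, A♭, C, E♭); B♭ is not a chord tone.
It is approached by step up from A♭ and left by step down to A♭.
Step away and step back to the same note — a neighbor tone (upper neighbor).

B♭ is a neighbor tone.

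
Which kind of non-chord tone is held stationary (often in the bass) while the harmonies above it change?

Approach: none. Departure: none — a single pitch is sustained while the chords change around it, passing through harmonies that do not contain it.
No melodic motion at all; the dissonance is created entirely by the moving harmonies against the stationary note — a pedal tone (pedal point).

Pedal tone.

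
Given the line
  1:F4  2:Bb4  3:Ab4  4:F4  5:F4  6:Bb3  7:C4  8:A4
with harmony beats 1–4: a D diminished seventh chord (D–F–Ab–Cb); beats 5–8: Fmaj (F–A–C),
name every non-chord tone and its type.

The harmony at that moment is D diminished seventh chord (D, F, Ab, Cb); Bb4 is not a chord tone.
It is approached by leap up from F4 and left by step down to Ab4.
Leap in, step out — an appoggiatura.
The harmony at that moment is F major triad (F, A, C); Bb3 is not a chord tone.
It is approached by leap down from F4 and left by step up to C4.
Leap in, step out — an appoggiatura.

Bb4 (beat 2) — appoggiatura; Bb3 (beat 6) — appoggiatura.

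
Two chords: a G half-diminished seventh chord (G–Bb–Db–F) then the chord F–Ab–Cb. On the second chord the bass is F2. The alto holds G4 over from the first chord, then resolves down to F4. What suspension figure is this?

At the second chord the bass is F2. The suspended G4 lies a ninth above the bass; after resolving down by step to F4, the interval above the bass becomes an octave.
Suspension figures are named by those two intervals: 9–8.

9–8 suspension.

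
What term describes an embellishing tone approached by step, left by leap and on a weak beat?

Escape tone.

Approach: by step. Departure: by leap. Metric position: weak.
Step in, leap out, from a weak position — an escape tone (échappée). (It is the mirror image of the appoggiatura, which leaps in and steps out on a strong beat.)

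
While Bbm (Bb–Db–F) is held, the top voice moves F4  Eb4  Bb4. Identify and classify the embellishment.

Eb4 is an escape tone.

The harmony at that moment is Bb minor triad (Bb, Db, F); Eb4 is not a chord tone.
It is approached by step down from F4 and left by leap up to Bb4.
Step in, leap out — an escape tone.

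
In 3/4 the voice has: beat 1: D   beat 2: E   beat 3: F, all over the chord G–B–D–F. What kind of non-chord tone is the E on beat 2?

The harmony at that moment is G dominant seventh chord (G, B, D, F); E is not a chord tone.
It is approached by step up from D and left by step up to F.
Step in, step out in the same direction — a passing tone.

Passing tone.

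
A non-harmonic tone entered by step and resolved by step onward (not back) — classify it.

Passing tone.

Approach: by step. Departure: by step, continuing in the same direction.
Stepwise on both sides with no change of direction means the note fills in the space between two different chord tones — a passing tone. (Had it turned back to its starting note it would be a neighbor tone instead.)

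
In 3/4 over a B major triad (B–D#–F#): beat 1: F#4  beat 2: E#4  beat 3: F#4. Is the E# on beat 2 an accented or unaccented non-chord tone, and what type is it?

Unaccented neighbor tone.

The harmony at that moment is B major triad (B, D#, F#); E#4 is not a chord tone.
It is approached by step down from F#4 and left by step up to F#4.
Step away and step back to the same note — a neighbor tone (lower neighbor).
It falls on a weak beat, so it is unaccented.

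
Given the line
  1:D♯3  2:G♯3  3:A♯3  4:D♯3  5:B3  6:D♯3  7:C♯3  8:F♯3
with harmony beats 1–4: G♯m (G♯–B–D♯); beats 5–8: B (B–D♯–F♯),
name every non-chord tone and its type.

A♯3 (beat 3) — escape tone; C♯3 (beat 7) — escape tone.

The harmony at that moment is G♯ minor triad (G♯, B, D♯); A♯3 is not a chord tone.
It is approached by step up from G♯3 and left by leap down to D♯3.
Step in, leap out — an escape tone.
The harmony at that moment is B major triad (B, D♯, F♯); C♯3 is not a chord tone.
It is approached by step down from D♯3 and left by leap up to F♯3.
Step in, leap out — an escape tone.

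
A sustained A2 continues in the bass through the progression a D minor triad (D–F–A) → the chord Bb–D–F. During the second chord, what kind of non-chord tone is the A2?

The harmony at that moment is Bb major triad (Bb, D, F); A2 is not a chord tone.
It is held over (the same pitch as the preceding A2) and then sustained as the same pitch into the next harmony.
Sustained through a change of harmony — a pedal tone.

Pedal tone (pedal point).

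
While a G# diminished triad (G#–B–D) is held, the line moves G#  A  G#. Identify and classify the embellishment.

The harmony at that moment is G# diminished triad (G#, B, D); A is not a chord tone.
It is approached by step up from G# and left by step down to G#.
Step away and step back to the same note — a neighbor tone (upper neighbor).

A is a neighbor tone.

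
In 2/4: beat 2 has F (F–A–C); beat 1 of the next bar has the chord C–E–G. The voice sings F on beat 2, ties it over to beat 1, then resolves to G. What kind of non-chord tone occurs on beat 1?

Retardation.

The harmony at that moment is C major triad (C, E, G); F is not a chord tone.
It is held over (the same pitch as the preceding F) and left by step up to G.
Held over from the previous chord and resolving up by step — a retardation.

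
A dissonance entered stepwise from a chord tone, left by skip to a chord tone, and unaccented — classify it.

Approach: by step. Departure: by leap. Metric position: weak.
Step in, leap out, from a weak position — an escape tone (échappée). (It is the mirror image of the appoggiatura, which leaps in and steps out on a strong beat.)

Escape tone.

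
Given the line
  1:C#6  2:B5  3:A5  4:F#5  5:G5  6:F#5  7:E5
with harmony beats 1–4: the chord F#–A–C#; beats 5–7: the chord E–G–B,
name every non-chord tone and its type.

B5 (beat 2) — passing tone; F#5 (beat 6) — passing tone.

The harmony at that moment is F# minor triad (F#, A, C#); B5 is not a chord tone.
It is approached by step down from C#6 and left by step down to A5.
Step in, step out in the same direction — a passing tone.
The harmony at that moment is E minor triad (E, G, B); F#5 is not a chord tone.
It is approached by step down from G5 and left by step down to E5.
Step in, step out in the same direction — a passing tone.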